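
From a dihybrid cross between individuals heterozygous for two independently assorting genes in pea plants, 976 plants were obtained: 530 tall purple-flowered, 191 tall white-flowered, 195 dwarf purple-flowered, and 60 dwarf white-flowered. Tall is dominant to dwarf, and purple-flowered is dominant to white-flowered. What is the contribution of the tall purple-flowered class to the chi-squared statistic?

0.658

A dihybrid F₂ with independent assortment and complete dominance at both loci gives a 9:3:3:1 phenotypic ratio.
Total ratio parts = 16. Expected numbers out of 976:
  tall purple-flowered: 976 × 9/16 = 549
  tall white-flowered: 976 × 3/16 = 183
  dwarf purple-flowered: 976 × 3/16 = 183
  dwarf white-flowered: 976 × 1/16 = 61
Contribution of tall purple-flowered: (530 − 549)² / 549 = 0.6576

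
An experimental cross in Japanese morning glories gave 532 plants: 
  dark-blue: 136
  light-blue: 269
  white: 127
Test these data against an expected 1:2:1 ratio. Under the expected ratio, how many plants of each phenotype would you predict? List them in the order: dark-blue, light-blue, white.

133, 266, 133

The 1:2:1 ratio has 4 parts, so with N = 532 the expected counts are:
  dark-blue: 532 × 1/4 = 133
  light-blue: 532 × 2/4 = 266
  white: 532 × 1/4 = 133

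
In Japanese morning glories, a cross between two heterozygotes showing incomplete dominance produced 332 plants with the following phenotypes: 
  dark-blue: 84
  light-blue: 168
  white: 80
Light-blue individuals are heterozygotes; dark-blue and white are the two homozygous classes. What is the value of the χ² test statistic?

0.145

With incomplete dominance, a heterozygote × heterozygote cross gives a 1:2:1 phenotypic ratio.
Expected counts for N = 332 under a 1:2:1 ratio (total parts = 4):
  dark-blue: 332 × 1/4 = 83
  light-blue: 332 × 2/4 = 166
  white: 332 × 1/4 = 83
χ² = Σ (O − E)² / E
  dark-blue: (84 − 83)² / 83 = 0.0120
  light-blue: (168 − 166)² / 166 = 0.0241
  white: (80 − 83)² / 83 = 0.1084
χ² = 0.0120 + 0.0241 + 0.1084 = 0.1445 ≈ 0.145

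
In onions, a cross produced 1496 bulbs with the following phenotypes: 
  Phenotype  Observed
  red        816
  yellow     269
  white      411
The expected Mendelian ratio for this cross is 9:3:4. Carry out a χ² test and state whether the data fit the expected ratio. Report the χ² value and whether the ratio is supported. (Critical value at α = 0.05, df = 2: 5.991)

The 9:3:4 ratio has 16 parts, so with N = 1496 the expected counts are:
  red: 1496 × 9/16 = 841.5
  yellow: 1496 × 3/16 = 280.5
  white: 1496 × 4/16 = 374
χ² = Σ (O − E)² / E
  red: (816 − 841.5)² / 841.5 = 0.7727
  yellow: (269 − 280.5)² / 280.5 = 0.4715
  white: (411 − 374)² / 374 = 3.6604
χ² = 0.7727 + 0.4715 + 3.6604 = 4.9046 ≈ 4.905
Degrees of freedom = 3 − 1 = 2; critical value at α = 0.05 is 5.991.
Since 4.905 < 5.991, we fail to reject the null hypothesis — the data are consistent with the 9:3:4 ratio.

4.905; consistent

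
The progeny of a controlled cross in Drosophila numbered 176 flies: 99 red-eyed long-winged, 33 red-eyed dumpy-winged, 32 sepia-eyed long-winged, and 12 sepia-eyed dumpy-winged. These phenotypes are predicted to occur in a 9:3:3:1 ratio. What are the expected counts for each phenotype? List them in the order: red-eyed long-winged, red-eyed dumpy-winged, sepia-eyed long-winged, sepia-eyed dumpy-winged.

Total ratio parts = 16. Expected numbers out of 176:
  red-eyed long-winged: 176 × 9/16 = 99
  red-eyed dumpy-winged: 176 × 3/16 = 33
  sepia-eyed long-winged: 176 × 3/16 = 33
  sepia-eyed dumpy-winged: 176 × 1/16 = 11

99, 33, 33, 11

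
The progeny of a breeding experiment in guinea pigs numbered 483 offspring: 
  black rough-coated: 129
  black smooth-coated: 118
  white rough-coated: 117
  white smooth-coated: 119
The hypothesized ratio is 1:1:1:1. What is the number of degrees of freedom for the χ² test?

3

A goodness-of-fit test with 4 phenotype classes has df = 4 − 1 = 3.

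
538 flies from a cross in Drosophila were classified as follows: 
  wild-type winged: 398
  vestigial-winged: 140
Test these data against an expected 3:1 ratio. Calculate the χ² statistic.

Expected counts for N = 538 under a 3:1 ratio (total parts = 4):
  wild-type winged: 538 × 3/4 = 403.5
  vestigial-winged: 538 × 1/4 = 134.5
χ² = Σ (O − E)² / E
  wild-type winged: (398 − 403.5)² / 403.5 = 0.0750
  vestigial-winged: (140 − 134.5)² / 134.5 = 0.2249
χ² = 0.0750 + 0.2249 = 0.2999 ≈ 0.300

0.300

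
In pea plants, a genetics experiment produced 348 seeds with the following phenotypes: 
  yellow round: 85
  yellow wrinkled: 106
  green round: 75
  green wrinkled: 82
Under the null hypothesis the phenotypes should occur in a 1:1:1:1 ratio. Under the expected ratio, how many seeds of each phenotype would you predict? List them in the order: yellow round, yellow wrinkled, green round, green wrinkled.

Expected counts for N = 348 under a 1:1:1:1 ratio (total parts = 4):
  yellow round: 348 × 1/4 = 87
  yellow wrinkled: 348 × 1/4 = 87
  green round: 348 × 1/4 = 87
  green wrinkled: 348 × 1/4 = 87

87, 87, 87, 87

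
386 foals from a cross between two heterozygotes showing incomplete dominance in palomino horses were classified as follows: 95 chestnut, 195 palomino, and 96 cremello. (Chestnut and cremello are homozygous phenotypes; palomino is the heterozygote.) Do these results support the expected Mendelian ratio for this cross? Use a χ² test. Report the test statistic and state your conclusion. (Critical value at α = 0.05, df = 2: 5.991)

With incomplete dominance, a heterozygote × heterozygote cross gives a 1:2:1 phenotypic ratio.
Expected counts for N = 386 under a 1:2:1 ratio (total parts = 4):
  chestnut: 386 × 1/4 = 96.5
  palomino: 386 × 2/4 = 193
  cremello: 386 × 1/4 = 96.5
χ² = Σ (O − E)² / E
  chestnut: (95 − 96.5)² / 96.5 = 0.0233
  palomino: (195 − 193)² / 193 = 0.0207
  cremello: (96 − 96.5)² / 96.5 = 0.0026
χ² = 0.0233 + 0.0207 + 0.0026 = 0.0466 ≈ 0.047
Degrees of freedom = 3 − 1 = 2; critical value at α = 0.05 is 5.991.
Since 0.047 < 5.991, we fail to reject the null hypothesis — the data are consistent with the 1:2:1 ratio.

0.047; consistent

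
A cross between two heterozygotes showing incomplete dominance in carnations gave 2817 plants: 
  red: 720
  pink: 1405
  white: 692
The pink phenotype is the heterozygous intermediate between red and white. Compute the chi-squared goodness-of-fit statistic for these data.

With incomplete dominance, a heterozygote × heterozygote cross gives a 1:2:1 phenotypic ratio.
The 1:2:1 ratio has 4 parts, so with N = 2817 the expected counts are:
  red: 2817 × 1/4 = 704.25
  pink: 2817 × 2/4 = 1408.5
  white: 2817 × 1/4 = 704.25
χ² = Σ (O − E)² / E
  red: (720 − 704.25)² / 704.25 = 0.3522
  pink: (1405 − 1408.5)² / 1408.5 = 0.0087
  white: (692 − 704.25)² / 704.25 = 0.2131
χ² = 0.3522 + 0.0087 + 0.2131 = 0.574

0.574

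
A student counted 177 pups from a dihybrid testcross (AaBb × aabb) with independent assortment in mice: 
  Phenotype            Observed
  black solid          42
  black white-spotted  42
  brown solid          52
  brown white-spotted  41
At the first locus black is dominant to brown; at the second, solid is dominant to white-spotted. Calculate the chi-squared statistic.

1.825

A dihybrid testcross with independent assortment gives a 1:1:1:1 ratio.
The 1:1:1:1 ratio has 4 parts, so with N = 177 the expected counts are:
  black solid: 177 × 1/4 = 44.25
  black white-spotted: 177 × 1/4 = 44.25
  brown solid: 177 × 1/4 = 44.25
  brown white-spotted: 177 × 1/4 = 44.25
χ² = Σ (O − E)² / E
  black solid: (42 − 44.25)² / 44.25 = 0.1144
  black white-spotted: (42 − 44.25)² / 44.25 = 0.1144
  brown solid: (52 − 44.25)² / 44.25 = 1.3573
  brown white-spotted: (41 − 44.25)² / 44.25 = 0.2387
χ² = 0.1144 + 0.1144 + 1.3573 + 0.2387 = 1.8248 ≈ 1.825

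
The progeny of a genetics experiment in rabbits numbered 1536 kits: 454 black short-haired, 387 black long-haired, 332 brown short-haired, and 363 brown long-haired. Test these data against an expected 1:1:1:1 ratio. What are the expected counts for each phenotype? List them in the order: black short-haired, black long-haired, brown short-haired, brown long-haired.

384, 384, 384, 384

The 1:1:1:1 ratio has 4 parts, so with N = 1536 the expected counts are:
  black short-haired: 1536 × 1/4 = 384
  black long-haired: 1536 × 1/4 = 384
  brown short-haired: 1536 × 1/4 = 384
  brown long-haired: 1536 × 1/4 = 384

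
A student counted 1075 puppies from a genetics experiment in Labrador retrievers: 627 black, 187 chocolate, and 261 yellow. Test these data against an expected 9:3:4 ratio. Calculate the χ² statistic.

Under the 9:3:4 hypothesis (Σ ratio = 16, N = 1075):
  black: 1075 × 9/16 = 604.6875
  chocolate: 1075 × 3/16 = 201.5625
  yellow: 1075 × 4/16 = 268.75
χ² = Σ (O − E)² / E
  black: (627 − 604.6875)² / 604.6875 = 0.8233
  chocolate: (187 − 201.5625)² / 201.5625 = 1.0521
  yellow: (261 − 268.75)² / 268.75 = 0.2235
χ² = 0.8233 + 1.0521 + 0.2235 = 2.0989 ≈ 2.099

2.099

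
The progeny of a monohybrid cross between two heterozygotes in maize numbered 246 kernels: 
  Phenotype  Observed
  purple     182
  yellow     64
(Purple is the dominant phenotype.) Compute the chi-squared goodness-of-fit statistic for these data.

0.136

For a monohybrid cross between heterozygotes with complete dominance, the expected phenotypic ratio is 3:1.
The 3:1 ratio has 4 parts, so with N = 246 the expected counts are:
  purple: 246 × 3/4 = 184.5
  yellow: 246 × 1/4 = 61.5
χ² = Σ (O − E)² / E
  purple: (182 − 184.5)² / 184.5 = 0.0339
  yellow: (64 − 61.5)² / 61.5 = 0.1016
χ² = 0.0339 + 0.1016 = 0.1355 ≈ 0.136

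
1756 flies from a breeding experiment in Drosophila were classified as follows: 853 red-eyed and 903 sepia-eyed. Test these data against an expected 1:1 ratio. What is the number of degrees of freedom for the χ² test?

1

A goodness-of-fit test with 2 phenotype classes has df = 2 − 1 = 1.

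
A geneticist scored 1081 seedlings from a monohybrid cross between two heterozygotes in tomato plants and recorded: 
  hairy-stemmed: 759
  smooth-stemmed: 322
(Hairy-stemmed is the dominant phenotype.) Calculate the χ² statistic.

For a monohybrid cross between heterozygotes with complete dominance, the expected phenotypic ratio is 3:1.
Total ratio parts = 4. Expected numbers out of 1081:
  hairy-stemmed: 1081 × 3/4 = 810.75
  smooth-stemmed: 1081 × 1/4 = 270.25
χ² = Σ (O − E)² / E
  hairy-stemmed: (759 − 810.75)² / 810.75 = 3.3032
  smooth-stemmed: (322 − 270.25)² / 270.25 = 9.9096
χ² = 3.3032 + 9.9096 = 13.2128 ≈ 13.213

13.213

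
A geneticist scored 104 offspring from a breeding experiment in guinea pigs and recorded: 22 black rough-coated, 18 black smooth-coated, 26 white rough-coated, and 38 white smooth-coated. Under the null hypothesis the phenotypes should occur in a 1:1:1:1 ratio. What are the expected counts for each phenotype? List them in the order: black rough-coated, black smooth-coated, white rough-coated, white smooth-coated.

The 1:1:1:1 ratio has 4 parts, so with N = 104 the expected counts are:
  black rough-coated: 104 × 1/4 = 26
  black smooth-coated: 104 × 1/4 = 26
  white rough-coated: 104 × 1/4 = 26
  white smooth-coated: 104 × 1/4 = 26

26, 26, 26, 26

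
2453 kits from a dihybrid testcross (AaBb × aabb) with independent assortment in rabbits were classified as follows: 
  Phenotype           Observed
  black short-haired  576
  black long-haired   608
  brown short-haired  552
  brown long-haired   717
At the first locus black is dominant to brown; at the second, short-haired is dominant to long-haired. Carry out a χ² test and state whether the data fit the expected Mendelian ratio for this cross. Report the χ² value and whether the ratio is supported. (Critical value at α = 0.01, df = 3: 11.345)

A dihybrid testcross with independent assortment gives a 1:1:1:1 ratio.
Under the 1:1:1:1 hypothesis (Σ ratio = 4, N = 2453):
  black short-haired: 2453 × 1/4 = 613.25
  black long-haired: 2453 × 1/4 = 613.25
  brown short-haired: 2453 × 1/4 = 613.25
  brown long-haired: 2453 × 1/4 = 613.25
χ² = Σ (O − E)² / E
  black short-haired: (576 − 613.25)² / 613.25 = 2.2626
  black long-haired: (608 − 613.25)² / 613.25 = 0.0449
  brown short-haired: (552 − 613.25)² / 613.25 = 6.1175
  brown long-haired: (717 − 613.25)² / 613.25 = 17.5525
χ² = 2.2626 + 0.0449 + 6.1175 + 17.5525 = 25.9775 ≈ 25.978
Degrees of freedom = 4 − 1 = 3; critical value at α = 0.01 is 11.345.
Since 25.978 > 11.345, we reject the null hypothesis — the data do not fit the 1:1:1:1 ratio.

25.978; not consistent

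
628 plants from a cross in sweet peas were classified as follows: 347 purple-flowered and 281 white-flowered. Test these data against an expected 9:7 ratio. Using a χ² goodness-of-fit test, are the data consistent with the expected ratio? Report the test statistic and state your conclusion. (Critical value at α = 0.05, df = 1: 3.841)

0.253; consistent

Expected counts for N = 628 under a 9:7 ratio (total parts = 16):
  purple-flowered: 628 × 9/16 = 353.25
  white-flowered: 628 × 7/16 = 274.75
χ² = Σ (O − E)² / E
  purple-flowered: (347 − 353.25)² / 353.25 = 0.1106
  white-flowered: (281 − 274.75)² / 274.75 = 0.1422
χ² = 0.1106 + 0.1422 = 0.2528 ≈ 0.253
Degrees of freedom = 2 − 1 = 1; critical value at α = 0.05 is 3.841.
Since 0.253 < 3.841, we fail to reject the null hypothesis — the data are consistent with the 9:7 ratio.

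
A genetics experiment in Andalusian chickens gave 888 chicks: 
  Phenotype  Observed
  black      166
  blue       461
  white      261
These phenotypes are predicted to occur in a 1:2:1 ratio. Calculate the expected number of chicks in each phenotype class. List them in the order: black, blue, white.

222, 444, 222

The 1:2:1 ratio has 4 parts, so with N = 888 the expected counts are:
  black: 888 × 1/4 = 222
  blue: 888 × 2/4 = 444
  white: 888 × 1/4 = 222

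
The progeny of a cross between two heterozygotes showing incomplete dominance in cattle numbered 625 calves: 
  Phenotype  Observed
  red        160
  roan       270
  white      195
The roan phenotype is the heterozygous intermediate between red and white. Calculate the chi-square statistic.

15.480

With incomplete dominance, a heterozygote × heterozygote cross gives a 1:2:1 phenotypic ratio.
Total ratio parts = 4. Expected numbers out of 625:
  red: 625 × 1/4 = 156.25
  roan: 625 × 2/4 = 312.5
  white: 625 × 1/4 = 156.25
χ² = Σ (O − E)² / E
  red: (160 − 156.25)² / 156.25 = 0.0900
  roan: (270 − 312.5)² / 312.5 = 5.7800
  white: (195 − 156.25)² / 156.25 = 9.6100
χ² = 0.0900 + 5.7800 + 9.6100 = 15.480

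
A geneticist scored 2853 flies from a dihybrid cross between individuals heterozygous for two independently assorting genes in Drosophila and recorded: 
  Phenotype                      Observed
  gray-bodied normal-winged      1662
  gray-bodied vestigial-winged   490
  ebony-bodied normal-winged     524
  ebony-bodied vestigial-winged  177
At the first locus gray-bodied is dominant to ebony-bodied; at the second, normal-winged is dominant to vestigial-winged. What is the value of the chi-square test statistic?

6.046

A dihybrid F₂ with independent assortment and complete dominance at both loci gives a 9:3:3:1 phenotypic ratio.
The 9:3:3:1 ratio has 16 parts, so with N = 2853 the expected counts are:
  gray-bodied normal-winged: 2853 × 9/16 = 1604.8125
  gray-bodied vestigial-winged: 2853 × 3/16 = 534.9375
  ebony-bodied normal-winged: 2853 × 3/16 = 534.9375
  ebony-bodied vestigial-winged: 2853 × 1/16 = 178.3125
χ² = Σ (O − E)² / E
  gray-bodied normal-winged: (1662 − 1604.8125)² / 1604.8125 = 2.0379
  gray-bodied vestigial-winged: (490 − 534.9375)² / 534.9375 = 3.7750
  ebony-bodied normal-winged: (524 − 534.9375)² / 534.9375 = 0.2236
  ebony-bodied vestigial-winged: (177 − 178.3125)² / 178.3125 = 0.0097
χ² = 2.0379 + 3.7750 + 0.2236 + 0.0097 = 6.0462 ≈ 6.046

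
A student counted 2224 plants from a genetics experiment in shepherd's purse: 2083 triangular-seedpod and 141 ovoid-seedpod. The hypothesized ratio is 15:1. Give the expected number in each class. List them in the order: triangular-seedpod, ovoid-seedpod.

2085, 139

Total ratio parts = 16. Expected numbers out of 2224:
  triangular-seedpod: 2224 × 15/16 = 2085
  ovoid-seedpod: 2224 × 1/16 = 139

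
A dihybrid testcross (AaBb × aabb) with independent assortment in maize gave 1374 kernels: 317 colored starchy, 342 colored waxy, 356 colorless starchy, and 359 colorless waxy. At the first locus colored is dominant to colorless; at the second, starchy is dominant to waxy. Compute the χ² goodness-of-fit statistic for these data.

A dihybrid testcross with independent assortment gives a 1:1:1:1 ratio.
Under the 1:1:1:1 hypothesis (Σ ratio = 4, N = 1374):
  colored starchy: 1374 × 1/4 = 343.5
  colored waxy: 1374 × 1/4 = 343.5
  colorless starchy: 1374 × 1/4 = 343.5
  colorless waxy: 1374 × 1/4 = 343.5
χ² = Σ (O − E)² / E
  colored starchy: (317 − 343.5)² / 343.5 = 2.0444
  colored waxy: (342 − 343.5)² / 343.5 = 0.0066
  colorless starchy: (356 − 343.5)² / 343.5 = 0.4549
  colorless waxy: (359 − 343.5)² / 343.5 = 0.6994
χ² = 2.0444 + 0.0066 + 0.4549 + 0.6994 = 3.2053 ≈ 3.205

3.205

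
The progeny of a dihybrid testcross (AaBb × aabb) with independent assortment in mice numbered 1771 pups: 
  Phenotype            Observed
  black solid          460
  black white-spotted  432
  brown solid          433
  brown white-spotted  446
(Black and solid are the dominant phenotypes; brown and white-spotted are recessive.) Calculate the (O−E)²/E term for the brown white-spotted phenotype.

A dihybrid testcross with independent assortment gives a 1:1:1:1 ratio.
Total ratio parts = 4. Expected numbers out of 1771:
  black solid: 1771 × 1/4 = 442.75
  black white-spotted: 1771 × 1/4 = 442.75
  brown solid: 1771 × 1/4 = 442.75
  brown white-spotted: 1771 × 1/4 = 442.75
Contribution of brown white-spotted: (446 − 442.75)² / 442.75 = 0.0239

0.024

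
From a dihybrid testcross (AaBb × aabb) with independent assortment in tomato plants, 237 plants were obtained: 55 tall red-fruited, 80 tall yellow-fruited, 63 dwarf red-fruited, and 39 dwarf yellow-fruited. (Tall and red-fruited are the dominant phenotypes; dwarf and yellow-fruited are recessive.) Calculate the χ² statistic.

14.730

A dihybrid testcross with independent assortment gives a 1:1:1:1 ratio.
Under the 1:1:1:1 hypothesis (Σ ratio = 4, N = 237):
  tall red-fruited: 237 × 1/4 = 59.25
  tall yellow-fruited: 237 × 1/4 = 59.25
  dwarf red-fruited: 237 × 1/4 = 59.25
  dwarf yellow-fruited: 237 × 1/4 = 59.25
χ² = Σ (O − E)² / E
  tall red-fruited: (55 − 59.25)² / 59.25 = 0.3049
  tall yellow-fruited: (80 − 59.25)² / 59.25 = 7.2669
  dwarf red-fruited: (63 − 59.25)² / 59.25 = 0.2373
  dwarf yellow-fruited: (39 − 59.25)² / 59.25 = 6.9209
χ² = 0.3049 + 7.2669 + 0.2373 + 6.9209 = 14.730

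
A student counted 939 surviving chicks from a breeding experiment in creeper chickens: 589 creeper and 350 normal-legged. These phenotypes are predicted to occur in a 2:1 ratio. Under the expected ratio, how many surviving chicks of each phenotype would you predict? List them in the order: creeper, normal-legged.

Total ratio parts = 3. Expected numbers out of 939:
  creeper: 939 × 2/3 = 626
  normal-legged: 939 × 1/3 = 313

626, 313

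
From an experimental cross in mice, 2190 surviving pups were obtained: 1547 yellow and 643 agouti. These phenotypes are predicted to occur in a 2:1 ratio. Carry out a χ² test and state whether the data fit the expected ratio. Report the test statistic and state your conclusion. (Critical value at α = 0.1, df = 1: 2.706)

Under the 2:1 hypothesis (Σ ratio = 3, N = 2190):
  yellow: 2190 × 2/3 = 1460
  agouti: 2190 × 1/3 = 730
χ² = Σ (O − E)² / E
  yellow: (1547 − 1460)² / 1460 = 5.1842
  agouti: (643 − 730)² / 730 = 10.3685
χ² = 5.1842 + 10.3685 = 15.5527 ≈ 15.553
Degrees of freedom = 2 − 1 = 1; critical value at α = 0.1 is 2.706.
Since 15.553 > 2.706, we reject the null hypothesis — the data do not fit the 2:1 ratio.

15.553; not consistent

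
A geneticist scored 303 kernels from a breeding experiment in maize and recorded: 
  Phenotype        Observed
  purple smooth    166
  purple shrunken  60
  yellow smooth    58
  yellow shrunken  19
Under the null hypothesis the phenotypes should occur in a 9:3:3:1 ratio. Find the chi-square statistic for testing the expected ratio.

0.319

Total ratio parts = 16. Expected numbers out of 303:
  purple smooth: 303 × 9/16 = 170.4375
  purple shrunken: 303 × 3/16 = 56.8125
  yellow smooth: 303 × 3/16 = 56.8125
  yellow shrunken: 303 × 1/16 = 18.9375
χ² = Σ (O − E)² / E
  purple smooth: (166 − 170.4375)² / 170.4375 = 0.1155
  purple shrunken: (60 − 56.8125)² / 56.8125 = 0.1788
  yellow smooth: (58 − 56.8125)² / 56.8125 = 0.0248
  yellow shrunken: (19 − 18.9375)² / 18.9375 = 0.0002
χ² = 0.1155 + 0.1788 + 0.0248 + 0.0002 = 0.3193 ≈ 0.319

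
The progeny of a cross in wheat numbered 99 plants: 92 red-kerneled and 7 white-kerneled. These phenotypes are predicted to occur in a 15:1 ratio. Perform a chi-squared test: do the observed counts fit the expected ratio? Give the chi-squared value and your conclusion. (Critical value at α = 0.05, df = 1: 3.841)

0.114; consistent

Under the 15:1 hypothesis (Σ ratio = 16, N = 99):
  red-kerneled: 99 × 15/16 = 92.8125
  white-kerneled: 99 × 1/16 = 6.1875
χ² = Σ (O − E)² / E
  red-kerneled: (92 − 92.8125)² / 92.8125 = 0.0071
  white-kerneled: (7 − 6.1875)² / 6.1875 = 0.1067
χ² = 0.0071 + 0.1067 = 0.1138 ≈ 0.114
Degrees of freedom = 2 − 1 = 1; critical value at α = 0.05 is 3.841.
Since 0.114 < 3.841, we fail to reject the null hypothesis — the data are consistent with the 15:1 ratio.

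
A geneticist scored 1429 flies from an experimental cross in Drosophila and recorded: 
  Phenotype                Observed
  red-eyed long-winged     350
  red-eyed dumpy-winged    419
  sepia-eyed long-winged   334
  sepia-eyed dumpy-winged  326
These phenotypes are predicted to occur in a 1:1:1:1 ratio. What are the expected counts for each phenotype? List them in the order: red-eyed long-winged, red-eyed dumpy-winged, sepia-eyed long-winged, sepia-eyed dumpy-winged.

357.25, 357.25, 357.25, 357.25

Total ratio parts = 4. Expected numbers out of 1429:
  red-eyed long-winged: 1429 × 1/4 = 357.25
  red-eyed dumpy-winged: 1429 × 1/4 = 357.25
  sepia-eyed long-winged: 1429 × 1/4 = 357.25
  sepia-eyed dumpy-winged: 1429 × 1/4 = 357.25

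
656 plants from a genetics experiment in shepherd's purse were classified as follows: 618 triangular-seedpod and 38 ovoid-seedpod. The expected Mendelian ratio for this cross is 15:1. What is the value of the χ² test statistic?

The 15:1 ratio has 16 parts, so with N = 656 the expected counts are:
  triangular-seedpod: 656 × 15/16 = 615
  ovoid-seedpod: 656 × 1/16 = 41
χ² = Σ (O − E)² / E
  triangular-seedpod: (618 − 615)² / 615 = 0.0146
  ovoid-seedpod: (38 − 41)² / 41 = 0.2195
χ² = 0.0146 + 0.2195 = 0.2341 ≈ 0.234

0.234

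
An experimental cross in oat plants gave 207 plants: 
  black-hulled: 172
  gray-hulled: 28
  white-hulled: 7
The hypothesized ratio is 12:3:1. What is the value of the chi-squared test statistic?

Expected counts for N = 207 under a 12:3:1 ratio (total parts = 16):
  black-hulled: 207 × 12/16 = 155.25
  gray-hulled: 207 × 3/16 = 38.8125
  white-hulled: 207 × 1/16 = 12.9375
χ² = Σ (O − E)² / E
  black-hulled: (172 − 155.25)² / 155.25 = 1.8072
  gray-hulled: (28 − 38.8125)² / 38.8125 = 3.0122
  white-hulled: (7 − 12.9375)² / 12.9375 = 2.7249
χ² = 1.8072 + 3.0122 + 2.7249 = 7.5443 ≈ 7.544

7.544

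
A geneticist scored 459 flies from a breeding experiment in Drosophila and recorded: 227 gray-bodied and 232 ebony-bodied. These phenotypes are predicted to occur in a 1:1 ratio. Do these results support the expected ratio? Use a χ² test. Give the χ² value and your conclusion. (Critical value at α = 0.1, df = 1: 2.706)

0.054; consistent

Under the 1:1 hypothesis (Σ ratio = 2, N = 459):
  gray-bodied: 459 × 1/2 = 229.5
  ebony-bodied: 459 × 1/2 = 229.5
χ² = Σ (O − E)² / E
  gray-bodied: (227 − 229.5)² / 229.5 = 0.0272
  ebony-bodied: (232 − 229.5)² / 229.5 = 0.0272
χ² = 0.0272 + 0.0272 = 0.0544 ≈ 0.054
Degrees of freedom = 2 − 1 = 1; critical value at α = 0.1 is 2.706.
Since 0.054 < 2.706, we fail to reject the null hypothesis — the data are consistent with the 1:1 ratio.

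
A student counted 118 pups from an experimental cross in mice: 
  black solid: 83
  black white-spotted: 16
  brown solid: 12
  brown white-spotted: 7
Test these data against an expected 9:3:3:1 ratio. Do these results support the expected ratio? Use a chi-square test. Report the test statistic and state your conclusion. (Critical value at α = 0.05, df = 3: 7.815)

Total ratio parts = 16. Expected numbers out of 118:
  black solid: 118 × 9/16 = 66.375
  black white-spotted: 118 × 3/16 = 22.125
  brown solid: 118 × 3/16 = 22.125
  brown white-spotted: 118 × 1/16 = 7.375
χ² = Σ (O − E)² / E
  black solid: (83 − 66.375)² / 66.375 = 4.1641
  black white-spotted: (16 − 22.125)² / 22.125 = 1.6956
  brown solid: (12 − 22.125)² / 22.125 = 4.6335
  brown white-spotted: (7 − 7.375)² / 7.375 = 0.0191
χ² = 4.1641 + 1.6956 + 4.6335 + 0.0191 = 10.5123 ≈ 10.512
Degrees of freedom = 4 − 1 = 3; critical value at α = 0.05 is 7.815.
Since 10.512 > 7.815, we reject the null hypothesis — the data do not fit the 9:3:3:1 ratio.

10.512; not consistent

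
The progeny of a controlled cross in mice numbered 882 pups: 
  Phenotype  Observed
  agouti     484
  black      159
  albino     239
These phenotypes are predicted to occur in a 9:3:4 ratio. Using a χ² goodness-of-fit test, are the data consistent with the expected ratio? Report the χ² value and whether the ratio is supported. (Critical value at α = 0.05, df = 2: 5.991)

Expected counts for N = 882 under a 9:3:4 ratio (total parts = 16):
  agouti: 882 × 9/16 = 496.125
  black: 882 × 3/16 = 165.375
  albino: 882 × 4/16 = 220.5
χ² = Σ (O − E)² / E
  agouti: (484 − 496.125)² / 496.125 = 0.2963
  black: (159 − 165.375)² / 165.375 = 0.2457
  albino: (239 − 220.5)² / 220.5 = 1.5522
χ² = 0.2963 + 0.2457 + 1.5522 = 2.0942 ≈ 2.094
Degrees of freedom = 3 − 1 = 2; critical value at α = 0.05 is 5.991.
Since 2.094 < 5.991, we fail to reject the null hypothesis — the data are consistent with the 9:3:4 ratio.

2.094; consistent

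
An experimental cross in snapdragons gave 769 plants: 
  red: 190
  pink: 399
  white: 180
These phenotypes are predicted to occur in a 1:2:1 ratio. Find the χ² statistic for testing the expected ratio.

1.354

Total ratio parts = 4. Expected numbers out of 769:
  red: 769 × 1/4 = 192.25
  pink: 769 × 2/4 = 384.5
  white: 769 × 1/4 = 192.25
χ² = Σ (O − E)² / E
  red: (190 − 192.25)² / 192.25 = 0.0263
  pink: (399 − 384.5)² / 384.5 = 0.5468
  white: (180 − 192.25)² / 192.25 = 0.7806
χ² = 0.0263 + 0.5468 + 0.7806 = 1.3537 ≈ 1.354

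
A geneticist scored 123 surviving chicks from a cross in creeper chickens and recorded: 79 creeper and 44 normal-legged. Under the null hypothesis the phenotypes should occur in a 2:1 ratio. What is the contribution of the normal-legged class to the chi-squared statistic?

Expected counts for N = 123 under a 2:1 ratio (total parts = 3):
  creeper: 123 × 2/3 = 82
  normal-legged: 123 × 1/3 = 41
Contribution of normal-legged: (44 − 41)² / 41 = 0.2195

0.220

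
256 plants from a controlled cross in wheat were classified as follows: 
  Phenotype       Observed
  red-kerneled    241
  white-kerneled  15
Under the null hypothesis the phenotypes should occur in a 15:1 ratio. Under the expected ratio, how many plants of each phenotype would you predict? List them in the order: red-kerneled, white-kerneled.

Expected counts for N = 256 under a 15:1 ratio (total parts = 16):
  red-kerneled: 256 × 15/16 = 240
  white-kerneled: 256 × 1/16 = 16

240, 16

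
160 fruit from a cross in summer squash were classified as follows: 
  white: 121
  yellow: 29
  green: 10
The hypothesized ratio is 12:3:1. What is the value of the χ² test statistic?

Total ratio parts = 16. Expected numbers out of 160:
  white: 160 × 12/16 = 120
  yellow: 160 × 3/16 = 30
  green: 160 × 1/16 = 10
χ² = Σ (O − E)² / E
  white: (121 − 120)² / 120 = 0.0083
  yellow: (29 − 30)² / 30 = 0.0333
  green: (10 − 10)² / 10 = 0.0000
χ² = 0.0083 + 0.0333 + 0.0000 = 0.0416 ≈ 0.042

0.042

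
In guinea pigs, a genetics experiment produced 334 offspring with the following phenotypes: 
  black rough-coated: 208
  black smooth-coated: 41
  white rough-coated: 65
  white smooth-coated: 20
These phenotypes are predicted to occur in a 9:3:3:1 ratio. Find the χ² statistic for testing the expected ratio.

9.750

Total ratio parts = 16. Expected numbers out of 334:
  black rough-coated: 334 × 9/16 = 187.875
  black smooth-coated: 334 × 3/16 = 62.625
  white rough-coated: 334 × 3/16 = 62.625
  white smooth-coated: 334 × 1/16 = 20.875
χ² = Σ (O − E)² / E
  black rough-coated: (208 − 187.875)² / 187.875 = 2.1558
  black smooth-coated: (41 − 62.625)² / 62.625 = 7.4673
  white rough-coated: (65 − 62.625)² / 62.625 = 0.0901
  white smooth-coated: (20 − 20.875)² / 20.875 = 0.0367
χ² = 2.1558 + 7.4673 + 0.0901 + 0.0367 = 9.7499 ≈ 9.750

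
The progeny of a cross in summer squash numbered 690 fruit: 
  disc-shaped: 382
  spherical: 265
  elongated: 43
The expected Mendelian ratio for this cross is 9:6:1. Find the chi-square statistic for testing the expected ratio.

0.248

Under the 9:6:1 hypothesis (Σ ratio = 16, N = 690):
  disc-shaped: 690 × 9/16 = 388.125
  spherical: 690 × 6/16 = 258.75
  elongated: 690 × 1/16 = 43.125
χ² = Σ (O − E)² / E
  disc-shaped: (382 − 388.125)² / 388.125 = 0.0967
  spherical: (265 − 258.75)² / 258.75 = 0.1510
  elongated: (43 − 43.125)² / 43.125 = 0.0004
χ² = 0.0967 + 0.1510 + 0.0004 = 0.2481 ≈ 0.248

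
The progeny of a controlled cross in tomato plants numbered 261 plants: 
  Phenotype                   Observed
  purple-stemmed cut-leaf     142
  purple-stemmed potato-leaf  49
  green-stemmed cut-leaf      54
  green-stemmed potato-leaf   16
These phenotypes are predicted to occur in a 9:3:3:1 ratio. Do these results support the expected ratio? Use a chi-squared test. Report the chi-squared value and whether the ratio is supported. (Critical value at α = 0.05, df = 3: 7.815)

Total ratio parts = 16. Expected numbers out of 261:
  purple-stemmed cut-leaf: 261 × 9/16 = 146.8125
  purple-stemmed potato-leaf: 261 × 3/16 = 48.9375
  green-stemmed cut-leaf: 261 × 3/16 = 48.9375
  green-stemmed potato-leaf: 261 × 1/16 = 16.3125
χ² = Σ (O − E)² / E
  purple-stemmed cut-leaf: (142 − 146.8125)² / 146.8125 = 0.1578
  purple-stemmed potato-leaf: (49 − 48.9375)² / 48.9375 = 0.0001
  green-stemmed cut-leaf: (54 − 48.9375)² / 48.9375 = 0.5237
  green-stemmed potato-leaf: (16 − 16.3125)² / 16.3125 = 0.0060
χ² = 0.1578 + 0.0001 + 0.5237 + 0.0060 = 0.6876 ≈ 0.688
Degrees of freedom = 4 − 1 = 3; critical value at α = 0.05 is 7.815.
Since 0.688 < 7.815, we fail to reject the null hypothesis — the data are consistent with the 9:3:3:1 ratio.

0.688; consistent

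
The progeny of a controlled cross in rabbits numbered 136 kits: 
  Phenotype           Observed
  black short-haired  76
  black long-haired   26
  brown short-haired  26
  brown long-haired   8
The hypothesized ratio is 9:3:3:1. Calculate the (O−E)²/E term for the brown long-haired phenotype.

Total ratio parts = 16. Expected numbers out of 136:
  black short-haired: 136 × 9/16 = 76.5
  black long-haired: 136 × 3/16 = 25.5
  brown short-haired: 136 × 3/16 = 25.5
  brown long-haired: 136 × 1/16 = 8.5
Contribution of brown long-haired: (8 − 8.5)² / 8.5 = 0.0294

0.029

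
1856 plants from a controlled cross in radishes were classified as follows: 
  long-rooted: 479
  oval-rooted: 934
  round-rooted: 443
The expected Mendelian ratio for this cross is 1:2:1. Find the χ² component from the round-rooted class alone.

0.950

Total ratio parts = 4. Expected numbers out of 1856:
  long-rooted: 1856 × 1/4 = 464
  oval-rooted: 1856 × 2/4 = 928
  round-rooted: 1856 × 1/4 = 464
Contribution of round-rooted: (443 − 464)² / 464 = 0.9504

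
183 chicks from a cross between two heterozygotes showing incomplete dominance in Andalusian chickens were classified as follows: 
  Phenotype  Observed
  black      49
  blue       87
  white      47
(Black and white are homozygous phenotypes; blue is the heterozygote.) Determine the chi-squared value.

With incomplete dominance, a heterozygote × heterozygote cross gives a 1:2:1 phenotypic ratio.
Under the 1:2:1 hypothesis (Σ ratio = 4, N = 183):
  black: 183 × 1/4 = 45.75
  blue: 183 × 2/4 = 91.5
  white: 183 × 1/4 = 45.75
χ² = Σ (O − E)² / E
  black: (49 − 45.75)² / 45.75 = 0.2309
  blue: (87 − 91.5)² / 91.5 = 0.2213
  white: (47 − 45.75)² / 45.75 = 0.0342
χ² = 0.2309 + 0.2213 + 0.0342 = 0.4864 ≈ 0.486

0.486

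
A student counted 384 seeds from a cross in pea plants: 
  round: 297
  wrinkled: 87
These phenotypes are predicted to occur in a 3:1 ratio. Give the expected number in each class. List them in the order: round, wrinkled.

Total ratio parts = 4. Expected numbers out of 384:
  round: 384 × 3/4 = 288
  wrinkled: 384 × 1/4 = 96

288, 96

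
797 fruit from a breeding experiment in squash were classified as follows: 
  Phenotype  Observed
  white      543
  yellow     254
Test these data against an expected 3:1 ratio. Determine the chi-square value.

Total ratio parts = 4. Expected numbers out of 797:
  white: 797 × 3/4 = 597.75
  yellow: 797 × 1/4 = 199.25
χ² = Σ (O − E)² / E
  white: (543 − 597.75)² / 597.75 = 5.0147
  yellow: (254 − 199.25)² / 199.25 = 15.0442
χ² = 5.0147 + 15.0442 = 20.0589 ≈ 20.059

20.059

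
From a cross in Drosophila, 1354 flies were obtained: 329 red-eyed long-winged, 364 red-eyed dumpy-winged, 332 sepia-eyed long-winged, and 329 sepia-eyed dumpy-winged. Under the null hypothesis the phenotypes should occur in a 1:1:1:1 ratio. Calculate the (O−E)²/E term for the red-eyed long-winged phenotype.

Total ratio parts = 4. Expected numbers out of 1354:
  red-eyed long-winged: 1354 × 1/4 = 338.5
  red-eyed dumpy-winged: 1354 × 1/4 = 338.5
  sepia-eyed long-winged: 1354 × 1/4 = 338.5
  sepia-eyed dumpy-winged: 1354 × 1/4 = 338.5
Contribution of red-eyed long-winged: (329 − 338.5)² / 338.5 = 0.2666

0.267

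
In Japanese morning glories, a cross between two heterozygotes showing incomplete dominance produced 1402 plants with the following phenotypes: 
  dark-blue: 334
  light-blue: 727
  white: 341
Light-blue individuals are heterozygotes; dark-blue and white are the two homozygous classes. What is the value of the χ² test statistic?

1.999

With incomplete dominance, a heterozygote × heterozygote cross gives a 1:2:1 phenotypic ratio.
Total ratio parts = 4. Expected numbers out of 1402:
  dark-blue: 1402 × 1/4 = 350.5
  light-blue: 1402 × 2/4 = 701
  white: 1402 × 1/4 = 350.5
χ² = Σ (O − E)² / E
  dark-blue: (334 − 350.5)² / 350.5 = 0.7767
  light-blue: (727 − 701)² / 701 = 0.9643
  white: (341 − 350.5)² / 350.5 = 0.2575
χ² = 0.7767 + 0.9643 + 0.2575 = 1.9985 ≈ 1.999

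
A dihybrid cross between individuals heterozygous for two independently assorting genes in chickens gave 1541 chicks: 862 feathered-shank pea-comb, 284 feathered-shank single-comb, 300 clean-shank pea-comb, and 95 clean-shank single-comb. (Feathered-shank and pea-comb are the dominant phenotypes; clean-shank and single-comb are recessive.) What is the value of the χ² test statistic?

0.553

A dihybrid F₂ with independent assortment and complete dominance at both loci gives a 9:3:3:1 phenotypic ratio.
Expected counts for N = 1541 under a 9:3:3:1 ratio (total parts = 16):
  feathered-shank pea-comb: 1541 × 9/16 = 866.8125
  feathered-shank single-comb: 1541 × 3/16 = 288.9375
  clean-shank pea-comb: 1541 × 3/16 = 288.9375
  clean-shank single-comb: 1541 × 1/16 = 96.3125
χ² = Σ (O − E)² / E
  feathered-shank pea-comb: (862 − 866.8125)² / 866.8125 = 0.0267
  feathered-shank single-comb: (284 − 288.9375)² / 288.9375 = 0.0844
  clean-shank pea-comb: (300 − 288.9375)² / 288.9375 = 0.4235
  clean-shank single-comb: (95 − 96.3125)² / 96.3125 = 0.0179
χ² = 0.0267 + 0.0844 + 0.4235 + 0.0179 = 0.5525 ≈ 0.553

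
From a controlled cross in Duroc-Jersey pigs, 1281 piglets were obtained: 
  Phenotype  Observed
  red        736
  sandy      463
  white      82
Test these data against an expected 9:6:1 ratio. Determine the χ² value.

1.006

Under the 9:6:1 hypothesis (Σ ratio = 16, N = 1281):
  red: 1281 × 9/16 = 720.5625
  sandy: 1281 × 6/16 = 480.375
  white: 1281 × 1/16 = 80.0625
χ² = Σ (O − E)² / E
  red: (736 − 720.5625)² / 720.5625 = 0.3307
  sandy: (463 − 480.375)² / 480.375 = 0.6284
  white: (82 − 80.0625)² / 80.0625 = 0.0469
χ² = 0.3307 + 0.6284 + 0.0469 = 1.006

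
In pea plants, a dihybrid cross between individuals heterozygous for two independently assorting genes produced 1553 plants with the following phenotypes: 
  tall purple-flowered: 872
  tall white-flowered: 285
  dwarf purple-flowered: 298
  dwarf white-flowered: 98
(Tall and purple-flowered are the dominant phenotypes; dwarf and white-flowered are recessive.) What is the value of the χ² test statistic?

A dihybrid F₂ with independent assortment and complete dominance at both loci gives a 9:3:3:1 phenotypic ratio.
Total ratio parts = 16. Expected numbers out of 1553:
  tall purple-flowered: 1553 × 9/16 = 873.5625
  tall white-flowered: 1553 × 3/16 = 291.1875
  dwarf purple-flowered: 1553 × 3/16 = 291.1875
  dwarf white-flowered: 1553 × 1/16 = 97.0625
χ² = Σ (O − E)² / E
  tall purple-flowered: (872 − 873.5625)² / 873.5625 = 0.0028
  tall white-flowered: (285 − 291.1875)² / 291.1875 = 0.1315
  dwarf purple-flowered: (298 − 291.1875)² / 291.1875 = 0.1594
  dwarf white-flowered: (98 − 97.0625)² / 97.0625 = 0.0091
χ² = 0.0028 + 0.1315 + 0.1594 + 0.0091 = 0.3028 ≈ 0.303

0.303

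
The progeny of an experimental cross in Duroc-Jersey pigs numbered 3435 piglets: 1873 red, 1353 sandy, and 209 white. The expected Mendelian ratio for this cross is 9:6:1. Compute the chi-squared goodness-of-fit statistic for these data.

Under the 9:6:1 hypothesis (Σ ratio = 16, N = 3435):
  red: 3435 × 9/16 = 1932.1875
  sandy: 3435 × 6/16 = 1288.125
  white: 3435 × 1/16 = 214.6875
χ² = Σ (O − E)² / E
  red: (1873 − 1932.1875)² / 1932.1875 = 1.8131
  sandy: (1353 − 1288.125)² / 1288.125 = 3.2674
  white: (209 − 214.6875)² / 214.6875 = 0.1507
χ² = 1.8131 + 3.2674 + 0.1507 = 5.2312 ≈ 5.231

5.231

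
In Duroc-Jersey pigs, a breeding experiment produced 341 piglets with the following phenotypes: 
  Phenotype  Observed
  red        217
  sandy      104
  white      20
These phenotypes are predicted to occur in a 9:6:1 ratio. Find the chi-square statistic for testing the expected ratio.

Expected counts for N = 341 under a 9:6:1 ratio (total parts = 16):
  red: 341 × 9/16 = 191.8125
  sandy: 341 × 6/16 = 127.875
  white: 341 × 1/16 = 21.3125
χ² = Σ (O − E)² / E
  red: (217 − 191.8125)² / 191.8125 = 3.3074
  sandy: (104 − 127.875)² / 127.875 = 4.4576
  white: (20 − 21.3125)² / 21.3125 = 0.0808
χ² = 3.3074 + 4.4576 + 0.0808 = 7.8458 ≈ 7.846

7.846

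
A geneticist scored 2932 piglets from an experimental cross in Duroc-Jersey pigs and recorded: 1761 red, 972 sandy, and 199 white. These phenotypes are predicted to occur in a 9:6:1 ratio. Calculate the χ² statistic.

23.711

Under the 9:6:1 hypothesis (Σ ratio = 16, N = 2932):
  red: 2932 × 9/16 = 1649.25
  sandy: 2932 × 6/16 = 1099.5
  white: 2932 × 1/16 = 183.25
χ² = Σ (O − E)² / E
  red: (1761 − 1649.25)² / 1649.25 = 7.5720
  sandy: (972 − 1099.5)² / 1099.5 = 14.7851
  white: (199 − 183.25)² / 183.25 = 1.3537
χ² = 7.5720 + 14.7851 + 1.3537 = 23.7108 ≈ 23.711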